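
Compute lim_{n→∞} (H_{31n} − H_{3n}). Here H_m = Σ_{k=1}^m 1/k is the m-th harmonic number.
lim = ln(31/3)

Euler-Maclaurin gives H_m = ln m + γ + 1/(2m) + O(1/m^2). The γ and O(1/m) terms cancel in the difference:
  H_{31n} − H_{3n} = ln(31n) − ln(3n) + O(1/n) = ln(31/3) + O(1/n).
Hence the limit is ln(31/3).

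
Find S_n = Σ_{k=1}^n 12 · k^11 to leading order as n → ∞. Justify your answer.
S_n ~ n^12

By integral comparison (Euler-Maclaurin), Σ_{k=1}^n 12 · k^11 = 12 · ∫_0^n x^11 dx + O(n^11) = 12 · n^12/12 = n^12 + O(n^11). (Equivalently, Faulhaber's formula gives the same leading term.)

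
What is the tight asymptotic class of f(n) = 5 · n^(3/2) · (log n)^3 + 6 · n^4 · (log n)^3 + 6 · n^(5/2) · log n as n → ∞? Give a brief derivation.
f(n) ∈ Θ(n^4 · (log n)^3)

Compare the terms by growth order. For large n, n^a · (log n)^b dominates n^a' · (log n)^b' iff a > a', or (a = a' and b > b'). Ranking the 3 terms shows the dominant one is 6 · n^4 · (log n)^3. Hence f(n) ∈ Θ(n^4 · (log n)^3).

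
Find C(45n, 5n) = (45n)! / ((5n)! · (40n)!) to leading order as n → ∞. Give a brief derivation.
C(45n, 5n) ~ (387420489/16777216)^(5n) · sqrt(9/(16π·5n))

Write N = 5n. Apply Stirling to each factorial:
  (9N)! ~ sqrt(2π·9N) · (9N/e)^(9N),
  N! ~ sqrt(2π N) · (N/e)^N,
  (8N)! ~ sqrt(2π·8N) · (8N/e)^(8N).
The exponential factors combine to (9N)^(9N) / (N^N · (8N)^(8N)) = 9^(9N)/8^(8N) = (9^9/8^8)^N = (387420489/16777216)^N.
The square-root prefactors combine to sqrt(2π·9N) / (sqrt(2π N)·sqrt(2π·8N)) = sqrt(9 / (2π·8·N)) = sqrt(9/(16π·5n)).
Substituting N = 5n: C(45n, 5n) ~ (387420489/16777216)^(5n) · sqrt(9/(16π·5n)).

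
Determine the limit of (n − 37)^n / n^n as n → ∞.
lim = e^(−37)

Rewrite as (1 − 37/n)^(n). By the standard limit (1 + x/n)^n → e^x, we have (1 − 37/n)^n → e^(−37), and raising to the 1st power gives e^(−37).
More precisely, ln[(1 − 37/n)^(n)] = n · ln(1 − 37/n) = n · (-37/n + O(1/n^2)) = -37 + O(1/n) → -37.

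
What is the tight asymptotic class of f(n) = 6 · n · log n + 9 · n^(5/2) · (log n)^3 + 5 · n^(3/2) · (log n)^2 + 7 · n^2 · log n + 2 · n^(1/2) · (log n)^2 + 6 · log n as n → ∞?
f(n) ∈ Θ(n^(5/2) · (log n)^3)

Compare the terms by growth order. For large n, n^a · (log n)^b dominates n^a' · (log n)^b' iff a > a', or (a = a' and b > b'). Ranking the 6 terms shows the dominant one is 9 · n^(5/2) · (log n)^3. Hence f(n) ∈ Θ(n^(5/2) · (log n)^3).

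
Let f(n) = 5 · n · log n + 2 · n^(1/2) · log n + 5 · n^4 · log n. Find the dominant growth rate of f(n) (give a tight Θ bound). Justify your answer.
f(n) ∈ Θ(n^4 · log n)

Compare the terms by growth order. For large n, n^a · (log n)^b dominates n^a' · (log n)^b' iff a > a', or (a = a' and b > b'). Ranking the 3 terms shows the dominant one is 5 · n^4 · log n. Hence f(n) ∈ Θ(n^4 · log n).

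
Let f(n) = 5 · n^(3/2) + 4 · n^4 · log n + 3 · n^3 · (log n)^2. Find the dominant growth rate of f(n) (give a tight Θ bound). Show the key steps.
f(n) ∈ Θ(n^4 · log n)

Compare the terms by growth order. For large n, n^a · (log n)^b dominates n^a' · (log n)^b' iff a > a', or (a = a' and b > b'). Ranking the 3 terms shows the dominant one is 4 · n^4 · log n. Hence f(n) ∈ Θ(n^4 · log n).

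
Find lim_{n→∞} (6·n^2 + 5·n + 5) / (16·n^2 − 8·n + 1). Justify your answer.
lim = 6/16 = 3/8

For large n the leading n^2 terms dominate both numerator and denominator. Dividing top and bottom by n^2, every other term tends to 0, leaving 6/16 = 3/8.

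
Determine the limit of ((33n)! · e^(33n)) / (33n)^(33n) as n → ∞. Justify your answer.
lim = ∞

Stirling: (33n)! ~ sqrt(2π·33n) · (33n/e)^(33n). Hence
  (33n)! · e^(33n) / (33n)^(33n) ~ sqrt(2π·33n) = sqrt(2π·33) · sqrt(n) → ∞.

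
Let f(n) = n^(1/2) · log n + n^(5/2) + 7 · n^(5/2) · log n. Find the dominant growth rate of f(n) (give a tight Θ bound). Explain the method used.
f(n) ∈ Θ(n^(5/2) · log n)

Compare the terms by growth order. For large n, n^a · (log n)^b dominates n^a' · (log n)^b' iff a > a', or (a = a' and b > b'). Ranking the 3 terms shows the dominant one is 7 · n^(5/2) · log n. Hence f(n) ∈ Θ(n^(5/2) · log n).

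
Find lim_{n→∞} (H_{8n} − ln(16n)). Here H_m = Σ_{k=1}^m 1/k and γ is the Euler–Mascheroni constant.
lim = −ln 2 + γ

By Euler-Maclaurin, H_m = ln m + γ + O(1/m). So
  H_{8n} − ln(16n) = ln(8n) + γ − ln(16n) + O(1/n)
                       = ln(8/16) + γ + O(1/n).
Hence the limit is ln(8/16) + γ (= −ln 2).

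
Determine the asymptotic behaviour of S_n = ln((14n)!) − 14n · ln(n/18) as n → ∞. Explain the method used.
S_n ~ 14n · (ln 252 − 1) + O(ln n)

Stirling: ln((14n)!) = 14n ln(14n) − 14n + O(ln n).
  S_n = 14n ln(14n) − 14n − 14n ln(n/18) + O(ln n)
      = 14n ln(14n) − 14n ln n + 14n ln 18 − 14n + O(ln n)
      = 14n ln 14 + 14n ln 18 − 14n + O(ln n)
      = 14n (ln 252 − 1) + O(ln n).
Numerically ln(252) − 1 ≈ 4.5294.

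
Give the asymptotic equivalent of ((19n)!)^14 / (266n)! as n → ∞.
((19n)!)^14/(266n)! ~ ((2π·19n)^(13/2) / sqrt(14)) · 14^(−14·19n)  →  0

Write N = 19n. Stirling: N! ~ sqrt(2π N)(N/e)^N and (14N)! ~ sqrt(2π·14N)·(14N/e)^(14N).
  (N!)^14/(14N)! ~ (2π N)^(14/2) (N/e)^(14N) / [sqrt(2π·14N) (14N/e)^(14N)]
     = (2π N)^(14/2) / sqrt(2π·14N) · (N/(14N))^(14N)
     = (2π N)^((14−1)/2) / sqrt(14) · 14^(−14N).
Since 14^14 > 1, the factor 14^(−14N) decays exponentially, so the ratio → 0. Substituting N = 19n gives the stated form.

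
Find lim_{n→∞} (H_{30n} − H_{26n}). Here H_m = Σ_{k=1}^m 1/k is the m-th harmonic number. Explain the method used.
lim = ln(30/26) = ln(15/13)

Euler-Maclaurin gives H_m = ln m + γ + 1/(2m) + O(1/m^2). The γ and O(1/m) terms cancel in the difference:
  H_{30n} − H_{26n} = ln(30n) − ln(26n) + O(1/n) = ln(30/26) + O(1/n).
Hence the limit is ln(30/26) = ln(15/13).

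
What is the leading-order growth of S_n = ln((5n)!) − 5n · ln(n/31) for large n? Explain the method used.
S_n ~ 5n · (ln 155 − 1) + O(ln n)

Stirling: ln((5n)!) = 5n ln(5n) − 5n + O(ln n).
  S_n = 5n ln(5n) − 5n − 5n ln(n/31) + O(ln n)
      = 5n ln(5n) − 5n ln n + 5n ln 31 − 5n + O(ln n)
      = 5n ln 5 + 5n ln 31 − 5n + O(ln n)
      = 5n (ln 155 − 1) + O(ln n).
Numerically ln(155) − 1 ≈ 4.0434.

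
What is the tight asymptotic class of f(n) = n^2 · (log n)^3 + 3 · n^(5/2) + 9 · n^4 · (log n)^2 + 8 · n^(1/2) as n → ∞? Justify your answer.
f(n) ∈ Θ(n^4 · (log n)^2)

Compare the terms by growth order. For large n, n^a · (log n)^b dominates n^a' · (log n)^b' iff a > a', or (a = a' and b > b'). Ranking the 4 terms shows the dominant one is 9 · n^4 · (log n)^2. Hence f(n) ∈ Θ(n^4 · (log n)^2).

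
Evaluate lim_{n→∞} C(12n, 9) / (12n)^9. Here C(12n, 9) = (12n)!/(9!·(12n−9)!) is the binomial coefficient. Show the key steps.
lim = 1/9! = 1/362880

With N = 12n → ∞: C(N, 9) / N^9 = [N(N−1)…(N−8)] / (9! · N^9) = (1/9!) · 1 · (1 − 1/(12n)) · … · (1 − 8/(12n)). Each factor → 1 as N → ∞, so the limit is 1/9! = 1/362880.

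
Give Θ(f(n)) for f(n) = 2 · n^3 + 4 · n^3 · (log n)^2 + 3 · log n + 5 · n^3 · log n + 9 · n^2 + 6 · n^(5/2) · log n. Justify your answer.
f(n) ∈ Θ(n^3 · (log n)^2)

Compare the terms by growth order. For large n, n^a · (log n)^b dominates n^a' · (log n)^b' iff a > a', or (a = a' and b > b'). Ranking the 6 terms shows the dominant one is 4 · n^3 · (log n)^2. Hence f(n) ∈ Θ(n^3 · (log n)^2).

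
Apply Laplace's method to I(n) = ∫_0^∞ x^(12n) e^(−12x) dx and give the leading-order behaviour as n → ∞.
I(n) ~ (sqrt(2π·12n) / 12) · (12n/(12e))^(12n)

Write the integrand as exp(12n ln x − 12x) and set f(x) = 12n ln x − 12x. Then f'(x) = 12n/x − 12 = 0 at x* = 12n/12, and f''(x*) = −12n/x*^2 = −12^2/(12n). Laplace's method (interior maximum) gives
  I(n) ~ e^(f(x*)) · sqrt(2π / |f''(x*)|)
        = exp(12n ln(12n/12) − 12n) · sqrt(2π · 12n / 12^2)
        = (12n/12)^(12n) e^(−12n) · sqrt(2π·12n) / 12
        = (sqrt(2π·12n) / 12) · (12n/(12e))^(12n).
This matches Γ(12n+1)/12^(12n+1) with Stirling applied to Γ.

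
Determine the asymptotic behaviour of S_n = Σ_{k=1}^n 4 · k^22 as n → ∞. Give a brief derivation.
S_n ~ 4 · n^23 / 23

By integral comparison (Euler-Maclaurin), Σ_{k=1}^n 4 · k^22 = 4 · ∫_0^n x^22 dx + O(n^22) = 4 · n^23/23 + O(n^22). (Equivalently, Faulhaber's formula gives the same leading term.)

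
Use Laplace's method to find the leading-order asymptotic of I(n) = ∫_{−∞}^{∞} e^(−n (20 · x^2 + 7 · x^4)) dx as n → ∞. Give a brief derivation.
I(n) ~ sqrt(π/(20n))

φ(x) = 20 · x^2 + 7 · x^4 has its unique global minimum at x* = 0 (since φ'(x) = 40x + 28x^3 = 0 only at x = 0 for real x with both coefficients positive, and φ → ∞ as |x| → ∞). At x* = 0, φ(0) = 0 and φ''(0) = 40. Laplace's method then gives
  I(n) ~ sqrt(2π / (n · φ''(0))) · e^(−n φ(0)) = sqrt(2π / (40n)) = sqrt(π/(20n)).
The 7 · x^4 term contributes only at subleading order (an O(1/n) relative correction).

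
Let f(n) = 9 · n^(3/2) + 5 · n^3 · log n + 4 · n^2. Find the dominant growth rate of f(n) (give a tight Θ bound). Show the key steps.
f(n) ∈ Θ(n^3 · log n)

Compare the terms by growth order. For large n, n^a · (log n)^b dominates n^a' · (log n)^b' iff a > a', or (a = a' and b > b'). Ranking the 3 terms shows the dominant one is 5 · n^3 · log n. Hence f(n) ∈ Θ(n^3 · log n).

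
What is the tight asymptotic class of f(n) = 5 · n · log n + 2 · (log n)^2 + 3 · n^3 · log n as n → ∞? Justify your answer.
f(n) ∈ Θ(n^3 · log n)

Compare the terms by growth order. For large n, n^a · (log n)^b dominates n^a' · (log n)^b' iff a > a', or (a = a' and b > b'). Ranking the 3 terms shows the dominant one is 3 · n^3 · log n. Hence f(n) ∈ Θ(n^3 · log n).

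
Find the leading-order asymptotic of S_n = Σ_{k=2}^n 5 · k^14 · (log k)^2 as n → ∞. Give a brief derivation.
S_n ~ n^15 · (log n)^2 / 3

By integral comparison, S_n = ∫_1^n 5 · x^14 · (log x)^2 dx + O(n^14 · (log n)^2). For the integral, the leading term of ∫_1^n x^14 (log x)^2 dx is n^15/15 · (log n)^2 (by repeated integration by parts; each step lowers the log-exponent and produces a relatively O(1/log n) correction). Hence S_n ~ n^15 · (log n)^2 / 3.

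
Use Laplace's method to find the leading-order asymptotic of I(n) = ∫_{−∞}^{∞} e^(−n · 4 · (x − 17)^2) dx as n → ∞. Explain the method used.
I(n) = sqrt(π/(4n))

Here φ(x) = 4 · (x − 17)^2 has its unique minimum at x* = 17 with φ(x*) = 0 and φ''(x*) = 8. Laplace's method gives
  I(n) ~ e^(−n φ(x*)) · sqrt(2π / (n · φ''(x*))) = sqrt(2π / (8n)) = sqrt(π/(4n)).
This is exact: substituting u = (x − 17)·sqrt(4n) gives I(n) = (1/sqrt(4n)) ∫_{−∞}^{∞} e^(−u^2) du = sqrt(π/(4n)).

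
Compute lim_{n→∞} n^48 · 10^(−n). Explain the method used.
lim = 0

Exponentials with base > 1 dominate every fixed polynomial: for any fixed c, n^c / 10^n → 0 as n → ∞ (e.g. by the ratio test, or by writing 10^n = e^(n ln 10) and noting e^(n ln 10) / n^c → ∞). Hence n^48 · 10^(−n) = n^48 / 10^n → 0.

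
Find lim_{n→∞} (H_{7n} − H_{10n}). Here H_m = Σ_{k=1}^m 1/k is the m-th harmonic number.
lim = ln(7/10)

Euler-Maclaurin gives H_m = ln m + γ + 1/(2m) + O(1/m^2). The γ and O(1/m) terms cancel in the difference:
  H_{7n} − H_{10n} = ln(7n) − ln(10n) + O(1/n) = ln(7/10) + O(1/n).
Hence the limit is ln(7/10).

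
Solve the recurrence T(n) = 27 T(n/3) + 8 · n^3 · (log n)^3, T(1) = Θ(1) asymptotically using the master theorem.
T(n) = Θ(n^3 · (log n)^4)

Here log_3 27 = 3 and f(n) = 8 · n^3 · (log n)^3 = Θ(n^(log_3 27) · (log n)^3). This is the extended Case 2 of the master theorem (f matches the critical exponent up to log factors), giving T(n) = Θ(n^(log_3 27) · (log n)^(3+1)) = Θ(n^3 · (log n)^4).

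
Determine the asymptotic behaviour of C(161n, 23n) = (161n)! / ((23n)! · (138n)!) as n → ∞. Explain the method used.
C(161n, 23n) ~ (823543/46656)^(23n) · sqrt(7/(12π·23n))

Write N = 23n. Apply Stirling to each factorial:
  (7N)! ~ sqrt(2π·7N) · (7N/e)^(7N),
  N! ~ sqrt(2π N) · (N/e)^N,
  (6N)! ~ sqrt(2π·6N) · (6N/e)^(6N).
The exponential factors combine to (7N)^(7N) / (N^N · (6N)^(6N)) = 7^(7N)/6^(6N) = (7^7/6^6)^N = (823543/46656)^N.
The square-root prefactors combine to sqrt(2π·7N) / (sqrt(2π N)·sqrt(2π·6N)) = sqrt(7 / (2π·6·N)) = sqrt(7/(12π·23n)).
Substituting N = 23n: C(161n, 23n) ~ (823543/46656)^(23n) · sqrt(7/(12π·23n)).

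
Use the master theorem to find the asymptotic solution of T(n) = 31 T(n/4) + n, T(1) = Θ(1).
T(n) = Θ(n^(log_4 31))

Master theorem: compare f(n) = n to n^(log_4 31) where log_4 31 ≈ 2.477. Since 1 < log_4 31, we have f(n) = O(n^(log_4 31 − ε)) for some ε > 0 — Case 1. Hence T(n) = Θ(n^(log_4 31)).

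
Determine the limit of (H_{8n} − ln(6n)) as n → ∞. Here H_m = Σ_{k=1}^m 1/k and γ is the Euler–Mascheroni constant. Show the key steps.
lim = ln(4/3) + γ

By Euler-Maclaurin, H_m = ln m + γ + O(1/m). So
  H_{8n} − ln(6n) = ln(8n) + γ − ln(6n) + O(1/n)
                       = ln(8/6) + γ + O(1/n).
Hence the limit is ln(8/6) + γ (= ln(4/3)).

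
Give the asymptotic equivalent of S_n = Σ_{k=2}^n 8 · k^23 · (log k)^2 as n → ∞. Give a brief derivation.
S_n ~ n^24 · (log n)^2 / 3

By integral comparison, S_n = ∫_1^n 8 · x^23 · (log x)^2 dx + O(n^23 · (log n)^2). For the integral, the leading term of ∫_1^n x^23 (log x)^2 dx is n^24/24 · (log n)^2 (by repeated integration by parts; each step lowers the log-exponent and produces a relatively O(1/log n) correction). Hence S_n ~ n^24 · (log n)^2 / 3.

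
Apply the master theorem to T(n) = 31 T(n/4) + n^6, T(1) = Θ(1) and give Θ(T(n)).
T(n) = Θ(n^6)

log_4 31 ≈ 2.477. f(n) = n^6 dominates n^(log_4 31) since 6 > 2.477, and the regularity condition a·f(n/b) = 31·(n/4)^6 = (31/4096)·n^6 ≤ c·f(n) holds with c = 31/4096 ≈ 0.00757 < 1. So this is Case 3: T(n) = Θ(f(n)) = Θ(n^6).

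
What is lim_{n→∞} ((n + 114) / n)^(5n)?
lim = e^570

Rewrite as (1 + 114/n)^(5n). By the standard limit (1 + x/n)^n → e^x, we have (1 + 114/n)^n → e^114, and raising to the 5th power gives e^570.
More precisely, ln[(1 + 114/n)^(5n)] = 5n · ln(1 + 114/n) = 5n · (114/n + O(1/n^2)) = 570 + O(1/n) → 570.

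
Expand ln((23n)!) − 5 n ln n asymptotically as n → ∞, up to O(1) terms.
ln((23n)!) − 5 n ln n = 18 n ln n + 23(ln 23 − 1) n + (1/2) ln(2π·23n) + O(1/n)

Stirling: ln((23n)!) = 23n ln(23n) − 23n + (1/2) ln(2π·23n) + O(1/n).
Expand 23n ln(23n) = 23n (ln n + ln 23) = 23n ln n + 23n ln 23.
Subtract 5n ln n: leading term is (23 − 5) n ln n = 18 n ln n. The next term is 23n ln 23 − 23n = 23(ln 23 − 1) n. Then the (1/2) ln(2π·23n) correction.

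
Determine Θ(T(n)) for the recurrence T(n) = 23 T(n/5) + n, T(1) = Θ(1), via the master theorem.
T(n) = Θ(n^(log_5 23))

Master theorem: compare f(n) = n to n^(log_5 23) where log_5 23 ≈ 1.948. Since 1 < log_5 23, we have f(n) = O(n^(log_5 23 − ε)) for some ε > 0 — Case 1. Hence T(n) = Θ(n^(log_5 23)).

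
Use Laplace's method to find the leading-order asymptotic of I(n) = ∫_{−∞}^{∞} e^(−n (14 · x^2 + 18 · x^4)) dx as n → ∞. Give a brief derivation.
I(n) ~ sqrt(π/(14n))

φ(x) = 14 · x^2 + 18 · x^4 has its unique global minimum at x* = 0 (since φ'(x) = 28x + 72x^3 = 0 only at x = 0 for real x with both coefficients positive, and φ → ∞ as |x| → ∞). At x* = 0, φ(0) = 0 and φ''(0) = 28. Laplace's method then gives
  I(n) ~ sqrt(2π / (n · φ''(0))) · e^(−n φ(0)) = sqrt(2π / (28n)) = sqrt(π/(14n)).
The 18 · x^4 term contributes only at subleading order (an O(1/n) relative correction).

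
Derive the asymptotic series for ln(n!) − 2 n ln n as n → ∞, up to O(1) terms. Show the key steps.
ln(n!) − 2 n ln n = −n ln n − n + (1/2) ln(2π n) + O(1/n)

Stirling: ln((n)!) = n ln(n) − n + (1/2) ln(2π·n) + O(1/n).
Here n ln(n) = n ln n.
Subtract 2n ln n: leading term is (1 − 2) n ln n = −n ln n. The next term is −n. Then the (1/2) ln(2π·n) correction.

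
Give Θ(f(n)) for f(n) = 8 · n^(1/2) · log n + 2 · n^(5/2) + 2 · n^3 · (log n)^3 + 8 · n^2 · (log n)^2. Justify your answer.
f(n) ∈ Θ(n^3 · (log n)^3)

Compare the terms by growth order. For large n, n^a · (log n)^b dominates n^a' · (log n)^b' iff a > a', or (a = a' and b > b'). Ranking the 4 terms shows the dominant one is 2 · n^3 · (log n)^3. Hence f(n) ∈ Θ(n^3 · (log n)^3).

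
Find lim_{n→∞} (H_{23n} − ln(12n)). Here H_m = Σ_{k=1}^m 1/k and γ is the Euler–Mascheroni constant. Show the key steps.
lim = ln(23/12) + γ

By Euler-Maclaurin, H_m = ln m + γ + O(1/m). So
  H_{23n} − ln(12n) = ln(23n) + γ − ln(12n) + O(1/n)
                       = ln(23/12) + γ + O(1/n).
Hence the limit is ln(23/12) + γ.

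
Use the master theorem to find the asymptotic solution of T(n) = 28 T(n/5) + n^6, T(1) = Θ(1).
T(n) = Θ(n^6)

log_5 28 ≈ 2.070. f(n) = n^6 dominates n^(log_5 28) since 6 > 2.070, and the regularity condition a·f(n/b) = 28·(n/5)^6 = (28/15625)·n^6 ≤ c·f(n) holds with c = 28/15625 ≈ 0.00179 < 1. So this is Case 3: T(n) = Θ(f(n)) = Θ(n^6).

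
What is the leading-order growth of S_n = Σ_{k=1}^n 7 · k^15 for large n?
S_n ~ 7 · n^16 / 16

By integral comparison (Euler-Maclaurin), Σ_{k=1}^n 7 · k^15 = 7 · ∫_0^n x^15 dx + O(n^15) = 7 · n^16/16 + O(n^15). (Equivalently, Faulhaber's formula gives the same leading term.)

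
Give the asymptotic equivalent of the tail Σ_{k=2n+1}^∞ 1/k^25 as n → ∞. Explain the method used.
Σ_{k>2n} 1/k^25 ~ 1/(24 · (2n)^24)

Compare to the integral: ∫_{2n}^∞ x^(−25) dx = [−x^(−24)/24]_{2n}^∞ = 1/((25−1)·(2n)^24). Euler-Maclaurin then gives
  Σ_{k>2n} 1/k^25 = ∫_{2n}^∞ dx/x^25 − 1/(2·(2n)^25) + O(1/(2n)^26).
(Equivalently this is ζ(25) − Σ_{k≤2n} 1/k^25.)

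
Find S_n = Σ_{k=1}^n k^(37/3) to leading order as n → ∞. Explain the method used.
S_n ~ (3/40) · n^(40/3)

Integral comparison: Σ_{k=1}^n k^(37/3) = ∫_0^n x^(37/3) dx + O(n^(37/3)). The integral is n^(1 + 37/3) / (1 + 37/3) = n^((37+3)/3) / ((37+3)/3) = (3/40) · n^(40/3).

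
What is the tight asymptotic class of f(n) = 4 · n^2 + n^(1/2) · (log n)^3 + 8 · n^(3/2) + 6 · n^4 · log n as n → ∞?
f(n) ∈ Θ(n^4 · log n)

Compare the terms by growth order. For large n, n^a · (log n)^b dominates n^a' · (log n)^b' iff a > a', or (a = a' and b > b'). Ranking the 4 terms shows the dominant one is 6 · n^4 · log n. Hence f(n) ∈ Θ(n^4 · log n).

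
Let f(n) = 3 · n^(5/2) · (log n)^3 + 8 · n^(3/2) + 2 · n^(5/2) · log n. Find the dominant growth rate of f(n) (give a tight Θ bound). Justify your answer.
f(n) ∈ Θ(n^(5/2) · (log n)^3)

Compare the terms by growth order. For large n, n^a · (log n)^b dominates n^a' · (log n)^b' iff a > a', or (a = a' and b > b'). Ranking the 3 terms shows the dominant one is 3 · n^(5/2) · (log n)^3. Hence f(n) ∈ Θ(n^(5/2) · (log n)^3).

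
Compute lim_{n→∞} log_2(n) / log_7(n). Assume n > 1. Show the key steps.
lim = ln(7) / ln(2) = log_2(7)

Change of base: log_2(n) = ln n / ln 2 and log_7(n) = ln n / ln 7. The ratio is (ln n / ln 2) · (ln 7 / ln n) = ln 7 / ln 2, a constant independent of n. So the limit is ln 7 / ln 2 = log_2(7).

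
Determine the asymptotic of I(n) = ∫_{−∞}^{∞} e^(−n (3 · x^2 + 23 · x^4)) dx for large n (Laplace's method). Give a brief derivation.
I(n) ~ sqrt(π/(3n))

φ(x) = 3 · x^2 + 23 · x^4 has its unique global minimum at x* = 0 (since φ'(x) = 6x + 92x^3 = 0 only at x = 0 for real x with both coefficients positive, and φ → ∞ as |x| → ∞). At x* = 0, φ(0) = 0 and φ''(0) = 6. Laplace's method then gives
  I(n) ~ sqrt(2π / (n · φ''(0))) · e^(−n φ(0)) = sqrt(2π / (6n)) = sqrt(π/(3n)).
The 23 · x^4 term contributes only at subleading order (an O(1/n) relative correction).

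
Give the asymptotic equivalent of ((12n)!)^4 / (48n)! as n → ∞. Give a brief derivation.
((12n)!)^4/(48n)! ~ ((2π·12n)^(3/2) / 2) · 4^(−4·12n)  →  0

Write N = 12n. Stirling: N! ~ sqrt(2π N)(N/e)^N and (4N)! ~ sqrt(2π·4N)·(4N/e)^(4N).
  (N!)^4/(4N)! ~ (2π N)^(4/2) (N/e)^(4N) / [sqrt(2π·4N) (4N/e)^(4N)]
     = (2π N)^(4/2) / sqrt(2π·4N) · (N/(4N))^(4N)
     = (2π N)^((4−1)/2) / 2 · 4^(−4N).
Since 4^4 > 1, the factor 4^(−4N) decays exponentially, so the ratio → 0. Substituting N = 12n gives the stated form.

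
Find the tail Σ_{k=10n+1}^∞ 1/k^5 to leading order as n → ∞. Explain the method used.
Σ_{k>10n} 1/k^5 ~ 1/(4 · (10n)^4)

Compare to the integral: ∫_{10n}^∞ x^(−5) dx = [−x^(−4)/4]_{10n}^∞ = 1/((5−1)·(10n)^4). Euler-Maclaurin then gives
  Σ_{k>10n} 1/k^5 = ∫_{10n}^∞ dx/x^5 − 1/(2·(10n)^5) + O(1/(10n)^6).
(Equivalently this is ζ(5) − Σ_{k≤10n} 1/k^5.)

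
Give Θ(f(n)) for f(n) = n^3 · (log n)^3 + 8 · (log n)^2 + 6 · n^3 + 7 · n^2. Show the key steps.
f(n) ∈ Θ(n^3 · (log n)^3)

Compare the terms by growth order. For large n, n^a · (log n)^b dominates n^a' · (log n)^b' iff a > a', or (a = a' and b > b'). Ranking the 4 terms shows the dominant one is n^3 · (log n)^3. Hence f(n) ∈ Θ(n^3 · (log n)^3).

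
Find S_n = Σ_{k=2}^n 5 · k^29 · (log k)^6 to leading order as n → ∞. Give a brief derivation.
S_n ~ n^30 · (log n)^6 / 6

By integral comparison, S_n = ∫_1^n 5 · x^29 · (log x)^6 dx + O(n^29 · (log n)^6). For the integral, the leading term of ∫_1^n x^29 (log x)^6 dx is n^30/30 · (log n)^6 (by repeated integration by parts; each step lowers the log-exponent and produces a relatively O(1/log n) correction). Hence S_n ~ n^30 · (log n)^6 / 6.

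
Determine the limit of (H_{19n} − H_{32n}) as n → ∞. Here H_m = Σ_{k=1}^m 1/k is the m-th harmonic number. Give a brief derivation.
lim = ln(19/32)

Euler-Maclaurin gives H_m = ln m + γ + 1/(2m) + O(1/m^2). The γ and O(1/m) terms cancel in the difference:
  H_{19n} − H_{32n} = ln(19n) − ln(32n) + O(1/n) = ln(19/32) + O(1/n).
Hence the limit is ln(19/32).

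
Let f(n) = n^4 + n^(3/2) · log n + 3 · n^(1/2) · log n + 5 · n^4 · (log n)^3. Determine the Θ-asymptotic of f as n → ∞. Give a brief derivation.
f(n) ∈ Θ(n^4 · (log n)^3)

Compare the terms by growth order. For large n, n^a · (log n)^b dominates n^a' · (log n)^b' iff a > a', or (a = a' and b > b'). Ranking the 4 terms shows the dominant one is 5 · n^4 · (log n)^3. Hence f(n) ∈ Θ(n^4 · (log n)^3).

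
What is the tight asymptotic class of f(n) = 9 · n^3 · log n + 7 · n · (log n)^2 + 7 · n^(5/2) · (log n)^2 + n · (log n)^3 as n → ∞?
f(n) ∈ Θ(n^3 · log n)

Compare the terms by growth order. For large n, n^a · (log n)^b dominates n^a' · (log n)^b' iff a > a', or (a = a' and b > b'). Ranking the 4 terms shows the dominant one is 9 · n^3 · log n. Hence f(n) ∈ Θ(n^3 · log n).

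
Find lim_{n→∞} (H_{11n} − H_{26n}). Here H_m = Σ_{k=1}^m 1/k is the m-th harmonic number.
lim = ln(11/26)

Euler-Maclaurin gives H_m = ln m + γ + 1/(2m) + O(1/m^2). The γ and O(1/m) terms cancel in the difference:
  H_{11n} − H_{26n} = ln(11n) − ln(26n) + O(1/n) = ln(11/26) + O(1/n).
Hence the limit is ln(11/26).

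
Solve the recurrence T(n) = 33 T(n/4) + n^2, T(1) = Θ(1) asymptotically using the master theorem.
T(n) = Θ(n^(log_4 33))

Master theorem: compare f(n) = n^2 to n^(log_4 33) where log_4 33 ≈ 2.522. Since 2 < log_4 33, we have f(n) = O(n^(log_4 33 − ε)) for some ε > 0 — Case 1. Hence T(n) = Θ(n^(log_4 33)).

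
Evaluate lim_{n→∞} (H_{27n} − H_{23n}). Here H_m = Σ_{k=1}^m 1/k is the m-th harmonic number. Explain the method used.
lim = ln(27/23)

Euler-Maclaurin gives H_m = ln m + γ + 1/(2m) + O(1/m^2). The γ and O(1/m) terms cancel in the difference:
  H_{27n} − H_{23n} = ln(27n) − ln(23n) + O(1/n) = ln(27/23) + O(1/n).
Hence the limit is ln(27/23).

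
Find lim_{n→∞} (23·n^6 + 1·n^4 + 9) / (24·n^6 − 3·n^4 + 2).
lim = 23/24

For large n the leading n^6 terms dominate both numerator and denominator. Dividing top and bottom by n^6, every other term tends to 0, leaving 23/24.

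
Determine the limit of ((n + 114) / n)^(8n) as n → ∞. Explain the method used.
lim = e^912

Rewrite as (1 + 114/n)^(8n). By the standard limit (1 + x/n)^n → e^x, we have (1 + 114/n)^n → e^114, and raising to the 8th power gives e^912.
More precisely, ln[(1 + 114/n)^(8n)] = 8n · ln(1 + 114/n) = 8n · (114/n + O(1/n^2)) = 912 + O(1/n) → 912.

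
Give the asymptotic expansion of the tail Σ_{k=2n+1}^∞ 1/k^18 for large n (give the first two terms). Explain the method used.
Σ_{k>2n} 1/k^18 = 1/(17 · (2n)^17) − 1/(2 · (2n)^18) + O(1/(2n)^19)

Compare to the integral: ∫_{2n}^∞ x^(−18) dx = [−x^(−17)/17]_{2n}^∞ = 1/((18−1)·(2n)^17). The Euler-Maclaurin correction adds −f(2n)/2 = −1/(2·(2n)^18). Euler-Maclaurin then gives
  Σ_{k>2n} 1/k^18 = ∫_{2n}^∞ dx/x^18 − 1/(2·(2n)^18) + O(1/(2n)^19).
(Equivalently this is ζ(18) − Σ_{k≤2n} 1/k^18.)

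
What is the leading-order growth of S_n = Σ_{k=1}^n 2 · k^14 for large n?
S_n ~ 2 · n^15 / 15

By integral comparison (Euler-Maclaurin), Σ_{k=1}^n 2 · k^14 = 2 · ∫_0^n x^14 dx + O(n^14) = 2 · n^15/15 + O(n^14). (Equivalently, Faulhaber's formula gives the same leading term.)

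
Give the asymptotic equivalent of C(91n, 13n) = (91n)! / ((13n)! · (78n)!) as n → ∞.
C(91n, 13n) ~ (823543/46656)^(13n) · sqrt(7/(12π·13n))

Write N = 13n. Apply Stirling to each factorial:
  (7N)! ~ sqrt(2π·7N) · (7N/e)^(7N),
  N! ~ sqrt(2π N) · (N/e)^N,
  (6N)! ~ sqrt(2π·6N) · (6N/e)^(6N).
The exponential factors combine to (7N)^(7N) / (N^N · (6N)^(6N)) = 7^(7N)/6^(6N) = (7^7/6^6)^N = (823543/46656)^N.
The square-root prefactors combine to sqrt(2π·7N) / (sqrt(2π N)·sqrt(2π·6N)) = sqrt(7 / (2π·6·N)) = sqrt(7/(12π·13n)).
Substituting N = 13n: C(91n, 13n) ~ (823543/46656)^(13n) · sqrt(7/(12π·13n)).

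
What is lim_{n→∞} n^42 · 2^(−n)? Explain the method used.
lim = 0

Exponentials with base > 1 dominate every fixed polynomial: for any fixed c, n^c / 2^n → 0 as n → ∞ (e.g. by the ratio test, or by writing 2^n = e^(n ln 2) and noting e^(n ln 2) / n^c → ∞). Hence n^42 · 2^(−n) = n^42 / 2^n → 0.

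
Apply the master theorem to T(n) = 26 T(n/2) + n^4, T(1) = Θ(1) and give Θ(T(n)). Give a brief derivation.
T(n) = Θ(n^(log_2 26))

Master theorem: compare f(n) = n^4 to n^(log_2 26) where log_2 26 ≈ 4.700. Since 4 < log_2 26, we have f(n) = O(n^(log_2 26 − ε)) for some ε > 0 — Case 1. Hence T(n) = Θ(n^(log_2 26)).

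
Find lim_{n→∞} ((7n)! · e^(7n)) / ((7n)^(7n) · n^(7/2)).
lim = 0

Stirling: (7n)! ~ sqrt(2π·7n) · (7n/e)^(7n). Hence
  (7n)! · e^(7n) / (7n)^(7n) ~ sqrt(2π·7n).
Dividing by n^(7/2): sqrt(2π·7n) / n^(7/2) = sqrt(2π·7) · n^((1−7)/2), so the expression behaves like sqrt(2π·7) · n^((1−7)/2) → 0.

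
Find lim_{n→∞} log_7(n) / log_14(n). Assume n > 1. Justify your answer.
lim = ln(14) / ln(7) = log_7(14)

Change of base: log_7(n) = ln n / ln 7 and log_14(n) = ln n / ln 14. The ratio is (ln n / ln 7) · (ln 14 / ln n) = ln 14 / ln 7, a constant independent of n. So the limit is ln 14 / ln 7 = log_7(14).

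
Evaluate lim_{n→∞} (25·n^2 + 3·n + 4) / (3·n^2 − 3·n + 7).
lim = 25/3

For large n the leading n^2 terms dominate both numerator and denominator. Dividing top and bottom by n^2, every other term tends to 0, leaving 25/3.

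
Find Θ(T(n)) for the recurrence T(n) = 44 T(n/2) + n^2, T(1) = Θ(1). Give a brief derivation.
T(n) = Θ(n^(log_2 44))

Master theorem: compare f(n) = n^2 to n^(log_2 44) where log_2 44 ≈ 5.459. Since 2 < log_2 44, we have f(n) = O(n^(log_2 44 − ε)) for some ε > 0 — Case 1. Hence T(n) = Θ(n^(log_2 44)).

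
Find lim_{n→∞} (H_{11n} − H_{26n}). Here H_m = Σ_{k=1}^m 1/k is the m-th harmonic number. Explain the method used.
lim = ln(11/26)

Euler-Maclaurin gives H_m = ln m + γ + 1/(2m) + O(1/m^2). The γ and O(1/m) terms cancel in the difference:
  H_{11n} − H_{26n} = ln(11n) − ln(26n) + O(1/n) = ln(11/26) + O(1/n).
Hence the limit is ln(11/26).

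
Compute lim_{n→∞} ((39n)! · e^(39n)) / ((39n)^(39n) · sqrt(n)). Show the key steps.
lim = sqrt(2π·39)

Stirling: (39n)! ~ sqrt(2π·39n) · (39n/e)^(39n). Hence
  (39n)! · e^(39n) / (39n)^(39n) ~ sqrt(2π·39n).
Dividing by sqrt(n): sqrt(2π·39n) / sqrt(n) = sqrt(2π·39) · n^((1−1)/2), so the limit is sqrt(2π·39).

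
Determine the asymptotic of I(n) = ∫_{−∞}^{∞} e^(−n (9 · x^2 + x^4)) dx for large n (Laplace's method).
I(n) ~ sqrt(π/(9n))

φ(x) = 9 · x^2 + x^4 has its unique global minimum at x* = 0 (since φ'(x) = 18x + 4x^3 = 0 only at x = 0 for real x with both coefficients positive, and φ → ∞ as |x| → ∞). At x* = 0, φ(0) = 0 and φ''(0) = 18. Laplace's method then gives
  I(n) ~ sqrt(2π / (n · φ''(0))) · e^(−n φ(0)) = sqrt(2π / (18n)) = sqrt(π/(9n)).
The x^4 term contributes only at subleading order (an O(1/n) relative correction).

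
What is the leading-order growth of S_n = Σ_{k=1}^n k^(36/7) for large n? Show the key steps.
S_n ~ (7/43) · n^(43/7)

Integral comparison: Σ_{k=1}^n k^(36/7) = ∫_0^n x^(36/7) dx + O(n^(36/7)). The integral is n^(1 + 36/7) / (1 + 36/7) = n^((36+7)/7) / ((36+7)/7) = (7/43) · n^(43/7).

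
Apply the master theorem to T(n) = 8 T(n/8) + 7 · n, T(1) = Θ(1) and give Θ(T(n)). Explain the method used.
T(n) = Θ(n log n)

log_8 8 = 1, and f(n) = 7 · n = Θ(n^(log_8 8)). This is Case 2 of the master theorem: T(n) = Θ(f(n) · log n) = Θ(n log n).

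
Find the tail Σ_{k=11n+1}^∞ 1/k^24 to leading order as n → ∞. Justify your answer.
Σ_{k>11n} 1/k^24 ~ 1/(23 · (11n)^23)

Compare to the integral: ∫_{11n}^∞ x^(−24) dx = [−x^(−23)/23]_{11n}^∞ = 1/((24−1)·(11n)^23). Euler-Maclaurin then gives
  Σ_{k>11n} 1/k^24 = ∫_{11n}^∞ dx/x^24 − 1/(2·(11n)^24) + O(1/(11n)^25).
(Equivalently this is ζ(24) − Σ_{k≤11n} 1/k^24.)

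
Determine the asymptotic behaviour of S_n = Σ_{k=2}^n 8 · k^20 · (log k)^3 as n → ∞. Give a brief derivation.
S_n ~ 8 · n^21 · (log n)^3 / 21

By integral comparison, S_n = ∫_1^n 8 · x^20 · (log x)^3 dx + O(n^20 · (log n)^3). For the integral, the leading term of ∫_1^n x^20 (log x)^3 dx is n^21/21 · (log n)^3 (by repeated integration by parts; each step lowers the log-exponent and produces a relatively O(1/log n) correction). Hence S_n ~ 8 · n^21 · (log n)^3 / 21.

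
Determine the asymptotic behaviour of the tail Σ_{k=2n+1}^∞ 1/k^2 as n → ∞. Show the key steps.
Σ_{k>2n} 1/k^2 ~ 1/(1 · (2n))

Compare to the integral: ∫_{2n}^∞ x^(−2) dx = [−x^(−1)/1]_{2n}^∞ = 1/((2−1)·(2n)). Euler-Maclaurin then gives
  Σ_{k>2n} 1/k^2 = ∫_{2n}^∞ dx/x^2 − 1/(2·(2n)^2) + O(1/(2n)^3).
(Equivalently this is ζ(2) − Σ_{k≤2n} 1/k^2.)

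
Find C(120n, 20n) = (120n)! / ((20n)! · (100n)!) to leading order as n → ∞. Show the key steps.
C(120n, 20n) ~ (46656/3125)^(20n) · sqrt(3/(5π·20n))

Write N = 20n. Apply Stirling to each factorial:
  (6N)! ~ sqrt(2π·6N) · (6N/e)^(6N),
  N! ~ sqrt(2π N) · (N/e)^N,
  (5N)! ~ sqrt(2π·5N) · (5N/e)^(5N).
The exponential factors combine to (6N)^(6N) / (N^N · (5N)^(5N)) = 6^(6N)/5^(5N) = (6^6/5^5)^N = (46656/3125)^N.
The square-root prefactors combine to sqrt(2π·6N) / (sqrt(2π N)·sqrt(2π·5N)) = sqrt(6 / (2π·5·N)) = sqrt(3/(5π·20n)).
Substituting N = 20n: C(120n, 20n) ~ (46656/3125)^(20n) · sqrt(3/(5π·20n)).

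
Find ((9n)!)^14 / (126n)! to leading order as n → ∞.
((9n)!)^14/(126n)! ~ ((2π·9n)^(13/2) / sqrt(14)) · 14^(−14·9n)  →  0

Write N = 9n. Stirling: N! ~ sqrt(2π N)(N/e)^N and (14N)! ~ sqrt(2π·14N)·(14N/e)^(14N).
  (N!)^14/(14N)! ~ (2π N)^(14/2) (N/e)^(14N) / [sqrt(2π·14N) (14N/e)^(14N)]
     = (2π N)^(14/2) / sqrt(2π·14N) · (N/(14N))^(14N)
     = (2π N)^((14−1)/2) / sqrt(14) · 14^(−14N).
Since 14^14 > 1, the factor 14^(−14N) decays exponentially, so the ratio → 0. Substituting N = 9n gives the stated form.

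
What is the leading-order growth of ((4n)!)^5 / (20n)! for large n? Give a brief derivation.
((4n)!)^5/(20n)! ~ ((2π·4n)^(4/2) / sqrt(5)) · 5^(−5·4n)  →  0

Write N = 4n. Stirling: N! ~ sqrt(2π N)(N/e)^N and (5N)! ~ sqrt(2π·5N)·(5N/e)^(5N).
  (N!)^5/(5N)! ~ (2π N)^(5/2) (N/e)^(5N) / [sqrt(2π·5N) (5N/e)^(5N)]
     = (2π N)^(5/2) / sqrt(2π·5N) · (N/(5N))^(5N)
     = (2π N)^((5−1)/2) / sqrt(5) · 5^(−5N).
Since 5^5 > 1, the factor 5^(−5N) decays exponentially, so the ratio → 0. Substituting N = 4n gives the stated form.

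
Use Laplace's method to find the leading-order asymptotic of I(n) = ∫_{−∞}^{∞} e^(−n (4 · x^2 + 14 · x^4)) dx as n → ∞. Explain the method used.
I(n) ~ sqrt(π/(4n))

φ(x) = 4 · x^2 + 14 · x^4 has its unique global minimum at x* = 0 (since φ'(x) = 8x + 56x^3 = 0 only at x = 0 for real x with both coefficients positive, and φ → ∞ as |x| → ∞). At x* = 0, φ(0) = 0 and φ''(0) = 8. Laplace's method then gives
  I(n) ~ sqrt(2π / (n · φ''(0))) · e^(−n φ(0)) = sqrt(2π / (8n)) = sqrt(π/(4n)).
The 14 · x^4 term contributes only at subleading order (an O(1/n) relative correction).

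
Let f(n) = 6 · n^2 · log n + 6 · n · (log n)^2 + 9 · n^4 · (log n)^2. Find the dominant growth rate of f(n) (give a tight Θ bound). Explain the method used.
f(n) ∈ Θ(n^4 · (log n)^2)

Compare the terms by growth order. For large n, n^a · (log n)^b dominates n^a' · (log n)^b' iff a > a', or (a = a' and b > b'). Ranking the 3 terms shows the dominant one is 9 · n^4 · (log n)^2. Hence f(n) ∈ Θ(n^4 · (log n)^2).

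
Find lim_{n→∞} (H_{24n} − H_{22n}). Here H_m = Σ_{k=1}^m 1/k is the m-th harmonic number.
lim = ln(24/22) = ln(12/11)

Euler-Maclaurin gives H_m = ln m + γ + 1/(2m) + O(1/m^2). The γ and O(1/m) terms cancel in the difference:
  H_{24n} − H_{22n} = ln(24n) − ln(22n) + O(1/n) = ln(24/22) + O(1/n).
Hence the limit is ln(24/22) = ln(12/11).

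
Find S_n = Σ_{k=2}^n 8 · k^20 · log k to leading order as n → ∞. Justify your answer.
S_n ~ 8 · n^21 log n / 21 − 8 · n^21 / 441

By integral comparison, S_n = ∫_1^n 8 · x^20 · log x dx + O(n^20 · log n). For the integral, ∫ x^20 log x dx = n^21 log n / 21 − n^21/441 (integration by parts). Hence S_n ~ 8 · n^21 log n / 21 − 8 · n^21 / 441.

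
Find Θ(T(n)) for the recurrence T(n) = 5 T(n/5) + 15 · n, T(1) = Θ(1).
T(n) = Θ(n log n)

log_5 5 = 1, and f(n) = 15 · n = Θ(n^(log_5 5)). This is Case 2 of the master theorem: T(n) = Θ(f(n) · log n) = Θ(n log n).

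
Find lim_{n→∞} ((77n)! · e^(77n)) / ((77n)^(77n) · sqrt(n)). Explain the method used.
lim = sqrt(2π·77)

Stirling: (77n)! ~ sqrt(2π·77n) · (77n/e)^(77n). Hence
  (77n)! · e^(77n) / (77n)^(77n) ~ sqrt(2π·77n).
Dividing by sqrt(n): sqrt(2π·77n) / sqrt(n) = sqrt(2π·77) · n^((1−1)/2), so the limit is sqrt(2π·77).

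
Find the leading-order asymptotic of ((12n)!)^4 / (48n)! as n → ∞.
((12n)!)^4/(48n)! ~ ((2π·12n)^(3/2) / 2) · 4^(−4·12n)  →  0

Write N = 12n. Stirling: N! ~ sqrt(2π N)(N/e)^N and (4N)! ~ sqrt(2π·4N)·(4N/e)^(4N).
  (N!)^4/(4N)! ~ (2π N)^(4/2) (N/e)^(4N) / [sqrt(2π·4N) (4N/e)^(4N)]
     = (2π N)^(4/2) / sqrt(2π·4N) · (N/(4N))^(4N)
     = (2π N)^((4−1)/2) / 2 · 4^(−4N).
Since 4^4 > 1, the factor 4^(−4N) decays exponentially, so the ratio → 0. Substituting N = 12n gives the stated form.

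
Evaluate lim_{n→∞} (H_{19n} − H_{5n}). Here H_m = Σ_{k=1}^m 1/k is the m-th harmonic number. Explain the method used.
lim = ln(19/5)

Euler-Maclaurin gives H_m = ln m + γ + 1/(2m) + O(1/m^2). The γ and O(1/m) terms cancel in the difference:
  H_{19n} − H_{5n} = ln(19n) − ln(5n) + O(1/n) = ln(19/5) + O(1/n).
Hence the limit is ln(19/5).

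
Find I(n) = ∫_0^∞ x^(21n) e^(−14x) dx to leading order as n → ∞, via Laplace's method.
I(n) ~ (sqrt(2π·21n) / 14) · (21n/(14e))^(21n)

Write the integrand as exp(21n ln x − 14x) and set f(x) = 21n ln x − 14x. Then f'(x) = 21n/x − 14 = 0 at x* = 21n/14, and f''(x*) = −21n/x*^2 = −14^2/(21n). Laplace's method (interior maximum) gives
  I(n) ~ e^(f(x*)) · sqrt(2π / |f''(x*)|)
        = exp(21n ln(21n/14) − 21n) · sqrt(2π · 21n / 14^2)
        = (21n/14)^(21n) e^(−21n) · sqrt(2π·21n) / 14
        = (sqrt(2π·21n) / 14) · (21n/(14e))^(21n).
This matches Γ(21n+1)/14^(21n+1) with Stirling applied to Γ.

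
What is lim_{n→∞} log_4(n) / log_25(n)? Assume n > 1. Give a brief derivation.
lim = ln(25) / ln(4) = log_4(25)

Change of base: log_4(n) = ln n / ln 4 and log_25(n) = ln n / ln 25. The ratio is (ln n / ln 4) · (ln 25 / ln n) = ln 25 / ln 4, a constant independent of n. So the limit is ln 25 / ln 4 = log_4(25).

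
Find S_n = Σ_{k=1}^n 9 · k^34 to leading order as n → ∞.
S_n ~ 9 · n^35 / 35

By integral comparison (Euler-Maclaurin), Σ_{k=1}^n 9 · k^34 = 9 · ∫_0^n x^34 dx + O(n^34) = 9 · n^35/35 + O(n^34). (Equivalently, Faulhaber's formula gives the same leading term.)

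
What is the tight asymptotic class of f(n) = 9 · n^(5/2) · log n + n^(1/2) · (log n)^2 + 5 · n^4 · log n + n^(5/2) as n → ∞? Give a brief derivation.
f(n) ∈ Θ(n^4 · log n)

Compare the terms by growth order. For large n, n^a · (log n)^b dominates n^a' · (log n)^b' iff a > a', or (a = a' and b > b'). Ranking the 4 terms shows the dominant one is 5 · n^4 · log n. Hence f(n) ∈ Θ(n^4 · log n).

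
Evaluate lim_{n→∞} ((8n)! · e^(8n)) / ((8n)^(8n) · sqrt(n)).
lim = sqrt(2π·8)

Stirling: (8n)! ~ sqrt(2π·8n) · (8n/e)^(8n). Hence
  (8n)! · e^(8n) / (8n)^(8n) ~ sqrt(2π·8n).
Dividing by sqrt(n): sqrt(2π·8n) / sqrt(n) = sqrt(2π·8) · n^((1−1)/2), so the limit is sqrt(2π·8).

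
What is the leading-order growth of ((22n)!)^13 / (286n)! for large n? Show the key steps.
((22n)!)^13/(286n)! ~ ((2π·22n)^(12/2) / sqrt(13)) · 13^(−13·22n)  →  0

Write N = 22n. Stirling: N! ~ sqrt(2π N)(N/e)^N and (13N)! ~ sqrt(2π·13N)·(13N/e)^(13N).
  (N!)^13/(13N)! ~ (2π N)^(13/2) (N/e)^(13N) / [sqrt(2π·13N) (13N/e)^(13N)]
     = (2π N)^(13/2) / sqrt(2π·13N) · (N/(13N))^(13N)
     = (2π N)^((13−1)/2) / sqrt(13) · 13^(−13N).
Since 13^13 > 1, the factor 13^(−13N) decays exponentially, so the ratio → 0. Substituting N = 22n gives the stated form.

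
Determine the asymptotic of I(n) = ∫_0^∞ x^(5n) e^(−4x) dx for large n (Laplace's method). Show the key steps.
I(n) ~ (sqrt(2π·5n) / 4) · (5n/(4e))^(5n)

Write the integrand as exp(5n ln x − 4x) and set f(x) = 5n ln x − 4x. Then f'(x) = 5n/x − 4 = 0 at x* = 5n/4, and f''(x*) = −5n/x*^2 = −4^2/(5n). Laplace's method (interior maximum) gives
  I(n) ~ e^(f(x*)) · sqrt(2π / |f''(x*)|)
        = exp(5n ln(5n/4) − 5n) · sqrt(2π · 5n / 4^2)
        = (5n/4)^(5n) e^(−5n) · sqrt(2π·5n) / 4
        = (sqrt(2π·5n) / 4) · (5n/(4e))^(5n).
This matches Γ(5n+1)/4^(5n+1) with Stirling applied to Γ.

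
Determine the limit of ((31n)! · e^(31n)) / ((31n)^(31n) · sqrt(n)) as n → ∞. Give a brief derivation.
lim = sqrt(2π·31)

Stirling: (31n)! ~ sqrt(2π·31n) · (31n/e)^(31n). Hence
  (31n)! · e^(31n) / (31n)^(31n) ~ sqrt(2π·31n).
Dividing by sqrt(n): sqrt(2π·31n) / sqrt(n) = sqrt(2π·31) · n^((1−1)/2), so the limit is sqrt(2π·31).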